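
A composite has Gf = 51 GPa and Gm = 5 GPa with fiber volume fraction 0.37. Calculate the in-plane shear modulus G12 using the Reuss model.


1/G12 = Vf/Gf + (1-Vf)/Gm = 0.37/51 + 0.63/5
G12 = 7.5 GPa

7.5 GPa


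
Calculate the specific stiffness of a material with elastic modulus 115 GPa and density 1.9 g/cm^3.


Specific stiffness = E/rho = 115/1.9 = 60.5 GPa/(g/cm^3)

60.5 GPa/(g/cm^3)


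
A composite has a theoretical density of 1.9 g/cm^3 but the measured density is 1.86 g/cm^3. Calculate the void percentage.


Void% = (rho_theo - rho_actual)/rho_theo * 100 = (1.9 - 1.86)/1.9 * 100 = 2.11%

2.11%


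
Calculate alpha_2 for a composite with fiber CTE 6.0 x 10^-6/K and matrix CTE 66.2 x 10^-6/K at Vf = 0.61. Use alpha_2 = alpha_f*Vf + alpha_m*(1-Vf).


alpha_2 = alpha_f*Vf + alpha_m*(1-Vf) = 6.0*0.61 + 66.2*0.39 = 29.5 x 10^-6/K

29.5 x 10^-6/K


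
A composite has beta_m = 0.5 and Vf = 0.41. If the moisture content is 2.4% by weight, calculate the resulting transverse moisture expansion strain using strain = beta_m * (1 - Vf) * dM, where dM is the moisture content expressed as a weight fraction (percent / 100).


dM = 2.4/100 = 0.024
strain = beta_m * (1-Vf) * dM = 0.5 * 0.59 * 0.024 = 0.00708

0.00708


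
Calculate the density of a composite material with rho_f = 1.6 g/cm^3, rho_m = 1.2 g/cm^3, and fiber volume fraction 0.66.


rho_c = rho_f*Vf + rho_m*(1-Vf) = 1.6*0.66 + 1.2*0.34 = 1.464 g/cm^3

1.464 g/cm^3


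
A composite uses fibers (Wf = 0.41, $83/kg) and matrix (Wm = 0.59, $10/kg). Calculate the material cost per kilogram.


Cost = cost_f*Wf + cost_m*Wm = 83*0.41 + 10*0.59 = $39.93/kg

$39.93/kg


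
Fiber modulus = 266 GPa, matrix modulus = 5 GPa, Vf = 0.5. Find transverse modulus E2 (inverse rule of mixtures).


1/E2 = Vf/Ef + (1-Vf)/Em = 0.5/266 + 0.5/5
E2 = 9.82 GPa

9.82 GPa


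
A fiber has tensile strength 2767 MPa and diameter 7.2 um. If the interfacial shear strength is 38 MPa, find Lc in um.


Lc = sigma_f * d / (2 * tau_i) = 2767 * 7.2 / (2 * 38) = 262.1 um

262.1 um


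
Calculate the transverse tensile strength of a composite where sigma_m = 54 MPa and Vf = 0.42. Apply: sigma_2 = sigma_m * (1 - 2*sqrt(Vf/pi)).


factor = 1 - 2*sqrt(0.42/pi) = 0.2687
sigma_2 = 54 * 0.2687 = 14.51 MPa

14.51 MPa


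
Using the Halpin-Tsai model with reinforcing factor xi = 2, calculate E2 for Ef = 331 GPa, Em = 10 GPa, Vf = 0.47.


eta = (Ef/Em - 1)/(Ef/Em + xi) = (33.1 - 1)/(33.1 + 2) = 0.9145
E2 = Em*(1+xi*eta*Vf)/(1-eta*Vf) = 32.62 GPa

32.62 GPa


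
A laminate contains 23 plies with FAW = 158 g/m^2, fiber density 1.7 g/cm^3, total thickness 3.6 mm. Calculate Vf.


Vf = n * FAW / (rho_f * h * 1000) = 23 * 158 / (1.7 * 3.6 * 1000) = 0.5938

0.5938


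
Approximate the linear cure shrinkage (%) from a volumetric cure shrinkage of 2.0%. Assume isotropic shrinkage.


Linear shrinkage ≈ vol_shrink/3 = 2.0/3 = 0.667%

0.667%


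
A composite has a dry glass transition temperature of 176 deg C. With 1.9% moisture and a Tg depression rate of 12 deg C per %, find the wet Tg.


Tg_wet = Tg_dry - k*moisture = 176 - 12*1.9 = 153.2 deg C

153.2 deg C


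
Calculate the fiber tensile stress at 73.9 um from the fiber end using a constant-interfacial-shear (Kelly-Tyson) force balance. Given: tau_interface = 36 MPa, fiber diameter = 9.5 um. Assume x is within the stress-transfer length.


Force balance: sigma_f * (pi*d^2/4) = tau * (pi*d) * x  ->  sigma_f = 4 * tau * x / d
sigma_f = 4 * 36 * 73.9 / 9.5 = 1120.2 MPa

1120.2 MPa


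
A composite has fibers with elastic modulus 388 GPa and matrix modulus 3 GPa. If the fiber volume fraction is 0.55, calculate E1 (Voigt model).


E1 = Ef*Vf + Em*(1-Vf) = 388*0.55 + 3*0.45 = 214.75 GPa

214.75 GPa


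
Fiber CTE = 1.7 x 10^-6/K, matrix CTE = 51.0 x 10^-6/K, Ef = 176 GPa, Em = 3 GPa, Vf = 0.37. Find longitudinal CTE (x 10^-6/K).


E1 = Ef*Vf + Em*(1-Vf) = 67.01
alpha_1 = (alpha_f*Ef*Vf + alpha_m*Em*(1-Vf))/E1 = 3.09 x 10^-6/K

3.09 x 10^-6/K


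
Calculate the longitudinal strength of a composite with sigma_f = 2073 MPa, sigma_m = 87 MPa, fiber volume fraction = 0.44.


sigma_1 = sigma_f*Vf + sigma_m*(1-Vf) = 2073*0.44 + 87*0.56 = 960.8 MPa

960.8 MPa


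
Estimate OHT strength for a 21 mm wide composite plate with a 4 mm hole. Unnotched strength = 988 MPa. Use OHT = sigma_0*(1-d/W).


OHT = sigma_0*(1-d/W) = 988*(1-4/21) = 799.8 MPa

799.8 MPa


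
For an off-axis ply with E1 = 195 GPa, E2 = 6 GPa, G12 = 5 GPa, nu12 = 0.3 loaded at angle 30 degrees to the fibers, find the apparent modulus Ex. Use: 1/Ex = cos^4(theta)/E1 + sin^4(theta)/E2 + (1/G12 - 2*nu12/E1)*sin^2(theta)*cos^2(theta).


cos^4(30) = 0.5625, sin^4(30) = 0.0625, sin^2(30)*cos^2(30) = 0.1875
1/G12 - 2*nu12/E1 = 1/5 - 2*0.3/195 = 0.196923 GPa^-1
1/Ex = 0.5625/195 + 0.0625/6 + 0.196923*0.1875 = 0.0502244 GPa^-1
Ex = 19.91 GPa

19.91 GPa


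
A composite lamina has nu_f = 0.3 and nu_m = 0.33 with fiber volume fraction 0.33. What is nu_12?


nu_12 = nu_f*Vf + nu_m*(1-Vf) = 0.3*0.33 + 0.33*0.67 = 0.3201

0.3201


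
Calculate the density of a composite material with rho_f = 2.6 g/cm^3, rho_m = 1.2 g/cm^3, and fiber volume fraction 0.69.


rho_c = rho_f*Vf + rho_m*(1-Vf) = 2.6*0.69 + 1.2*0.31 = 2.166 g/cm^3

2.166 g/cm^3


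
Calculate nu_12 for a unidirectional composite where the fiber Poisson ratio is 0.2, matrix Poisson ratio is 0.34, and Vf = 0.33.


nu_12 = nu_f*Vf + nu_m*(1-Vf) = 0.2*0.33 + 0.34*0.67 = 0.2938

0.2938


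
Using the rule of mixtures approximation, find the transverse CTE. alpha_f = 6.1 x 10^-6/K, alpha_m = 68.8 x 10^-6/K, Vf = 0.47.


alpha_2 = alpha_f*Vf + alpha_m*(1-Vf) = 6.1*0.47 + 68.8*0.53 = 39.3 x 10^-6/K

39.3 x 10^-6/K


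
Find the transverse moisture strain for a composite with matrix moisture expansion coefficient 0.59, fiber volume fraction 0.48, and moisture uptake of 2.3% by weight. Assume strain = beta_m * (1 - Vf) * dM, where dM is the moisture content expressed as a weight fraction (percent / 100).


dM = 2.3/100 = 0.023
strain = beta_m * (1-Vf) * dM = 0.59 * 0.52 * 0.023 = 0.0070564

0.0070564


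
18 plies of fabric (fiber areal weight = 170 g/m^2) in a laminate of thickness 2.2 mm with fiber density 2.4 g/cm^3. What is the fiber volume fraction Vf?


Vf = n * FAW / (rho_f * h * 1000) = 18 * 170 / (2.4 * 2.2 * 1000) = 0.5795

0.5795


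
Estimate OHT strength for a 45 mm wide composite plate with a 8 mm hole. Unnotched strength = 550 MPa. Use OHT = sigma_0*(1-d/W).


OHT = sigma_0*(1-d/W) = 550*(1-8/45) = 452.2 MPa

452.2 MPa


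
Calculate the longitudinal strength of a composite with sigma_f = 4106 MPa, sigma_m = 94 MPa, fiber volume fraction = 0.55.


sigma_1 = sigma_f*Vf + sigma_m*(1-Vf) = 4106*0.55 + 94*0.45 = 2300.6 MPa

2300.6 MPa


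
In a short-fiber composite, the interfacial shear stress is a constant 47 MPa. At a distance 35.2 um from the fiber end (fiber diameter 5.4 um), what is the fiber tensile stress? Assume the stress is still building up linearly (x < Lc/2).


Force balance: sigma_f * (pi*d^2/4) = tau * (pi*d) * x  ->  sigma_f = 4 * tau * x / d
sigma_f = 4 * 47 * 35.2 / 5.4 = 1225.5 MPa

1225.5 MPa


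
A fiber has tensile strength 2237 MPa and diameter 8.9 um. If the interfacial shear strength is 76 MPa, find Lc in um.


Lc = sigma_f * d / (2 * tau_i) = 2237 * 8.9 / (2 * 76) = 131.0 um

131.0 um


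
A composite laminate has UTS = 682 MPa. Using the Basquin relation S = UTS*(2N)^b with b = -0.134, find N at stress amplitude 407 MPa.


N = 0.5 * (S/UTS)^(1/b) = 0.5 * (407/682)^(1/-0.134) = 23.5521 cycles

23.5521 cycles


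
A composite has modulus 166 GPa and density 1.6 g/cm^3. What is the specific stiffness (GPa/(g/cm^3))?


Specific stiffness = E/rho = 166/1.6 = 103.8 GPa/(g/cm^3)

103.8 GPa/(g/cm^3)


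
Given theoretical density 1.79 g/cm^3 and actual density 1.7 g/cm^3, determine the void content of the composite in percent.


Void% = (rho_theo - rho_actual)/rho_theo * 100 = (1.79 - 1.7)/1.79 * 100 = 5.03%

5.03%


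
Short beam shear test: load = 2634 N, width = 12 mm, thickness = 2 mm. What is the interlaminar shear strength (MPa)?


ILSS = 3F/(4bh) = 3*2634/(4*12*2) = 82.31 MPa

82.31 MPa


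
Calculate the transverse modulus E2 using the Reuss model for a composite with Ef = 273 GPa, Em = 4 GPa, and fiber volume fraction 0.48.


1/E2 = Vf/Ef + (1-Vf)/Em = 0.48/273 + 0.52/4
E2 = 7.59 GPa

7.59 GPa


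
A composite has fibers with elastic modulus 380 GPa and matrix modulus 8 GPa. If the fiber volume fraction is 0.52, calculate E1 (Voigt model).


E1 = Ef*Vf + Em*(1-Vf) = 380*0.52 + 8*0.48 = 201.44 GPa

201.44 GPa


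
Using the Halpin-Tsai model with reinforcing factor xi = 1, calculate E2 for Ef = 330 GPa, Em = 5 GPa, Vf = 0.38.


eta = (Ef/Em - 1)/(Ef/Em + xi) = (66.0 - 1)/(66.0 + 1) = 0.9701
E2 = Em*(1+xi*eta*Vf)/(1-eta*Vf) = 10.84 GPa

10.84 GPa


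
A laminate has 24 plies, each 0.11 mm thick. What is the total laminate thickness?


h = n * t_ply = 24 * 0.11 = 2.64 mm

2.64 mm


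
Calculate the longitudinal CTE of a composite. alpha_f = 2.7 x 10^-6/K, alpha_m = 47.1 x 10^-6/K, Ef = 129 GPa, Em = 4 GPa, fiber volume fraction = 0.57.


E1 = Ef*Vf + Em*(1-Vf) = 75.25
alpha_1 = (alpha_f*Ef*Vf + alpha_m*Em*(1-Vf))/E1 = 3.71 x 10^-6/K

3.71 x 10^-6/K


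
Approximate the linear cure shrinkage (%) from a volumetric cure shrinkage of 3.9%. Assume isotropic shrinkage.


Linear shrinkage ≈ vol_shrink/3 = 3.9/3 = 1.3%

1.3%


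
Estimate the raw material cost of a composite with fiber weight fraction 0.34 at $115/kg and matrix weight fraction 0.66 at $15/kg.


Cost = cost_f*Wf + cost_m*Wm = 115*0.34 + 15*0.66 = $49.0/kg

$49.0/kg


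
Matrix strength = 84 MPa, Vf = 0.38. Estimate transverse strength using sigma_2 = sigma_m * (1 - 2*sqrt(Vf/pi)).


factor = 1 - 2*sqrt(0.38/pi) = 0.3044
sigma_2 = 84 * 0.3044 = 25.57 MPa

25.57 MPa


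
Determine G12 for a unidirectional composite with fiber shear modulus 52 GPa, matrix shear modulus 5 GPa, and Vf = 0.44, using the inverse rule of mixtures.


1/G12 = Vf/Gf + (1-Vf)/Gm = 0.44/52 + 0.56/5
G12 = 8.3 GPa

8.3 GPa


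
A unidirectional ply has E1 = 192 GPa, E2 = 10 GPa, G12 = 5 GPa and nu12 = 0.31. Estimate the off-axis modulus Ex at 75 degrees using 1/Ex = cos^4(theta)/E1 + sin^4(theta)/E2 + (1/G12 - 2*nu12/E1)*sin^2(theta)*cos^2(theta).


cos^4(75) = 0.004487, sin^4(75) = 0.870513, sin^2(75)*cos^2(75) = 0.0625
1/G12 - 2*nu12/E1 = 1/5 - 2*0.31/192 = 0.196771 GPa^-1
1/Ex = 0.004487/192 + 0.870513/10 + 0.196771*0.0625 = 0.0993728 GPa^-1
Ex = 10.06 GPa

10.06 GPa


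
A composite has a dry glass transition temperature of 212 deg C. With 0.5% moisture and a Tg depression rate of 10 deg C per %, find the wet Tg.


Tg_wet = Tg_dry - k*moisture = 212 - 10*0.5 = 207.0 deg C

207.0 deg C


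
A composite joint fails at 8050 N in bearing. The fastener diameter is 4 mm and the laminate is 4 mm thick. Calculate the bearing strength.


sigma_br = F/(d*h) = 8050/(4*4) = 503.1 MPa

503.1 MPa


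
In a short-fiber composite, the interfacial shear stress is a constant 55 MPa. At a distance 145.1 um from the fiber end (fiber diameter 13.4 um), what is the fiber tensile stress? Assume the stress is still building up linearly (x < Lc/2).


Force balance: sigma_f * (pi*d^2/4) = tau * (pi*d) * x  ->  sigma_f = 4 * tau * x / d
sigma_f = 4 * 55 * 145.1 / 13.4 = 2382.2 MPa

2382.2 MPa


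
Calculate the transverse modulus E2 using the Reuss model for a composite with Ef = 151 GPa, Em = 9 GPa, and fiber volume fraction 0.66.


1/E2 = Vf/Ef + (1-Vf)/Em = 0.66/151 + 0.34/9
E2 = 23.73 GPa

23.73 GPa


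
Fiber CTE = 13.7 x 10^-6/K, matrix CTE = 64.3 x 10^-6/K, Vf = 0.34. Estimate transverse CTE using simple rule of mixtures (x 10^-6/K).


alpha_2 = alpha_f*Vf + alpha_m*(1-Vf) = 13.7*0.34 + 64.3*0.66 = 47.1 x 10^-6/K

47.1 x 10^-6/K


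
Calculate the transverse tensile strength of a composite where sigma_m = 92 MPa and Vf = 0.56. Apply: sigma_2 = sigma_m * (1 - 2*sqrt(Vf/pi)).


factor = 1 - 2*sqrt(0.56/pi) = 0.1556
sigma_2 = 92 * 0.1556 = 14.32 MPa

14.32 MPa


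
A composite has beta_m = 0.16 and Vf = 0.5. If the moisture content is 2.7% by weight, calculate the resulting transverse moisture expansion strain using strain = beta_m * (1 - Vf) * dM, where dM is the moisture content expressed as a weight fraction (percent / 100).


dM = 2.7/100 = 0.027
strain = beta_m * (1-Vf) * dM = 0.16 * 0.5 * 0.027 = 0.00216

0.00216


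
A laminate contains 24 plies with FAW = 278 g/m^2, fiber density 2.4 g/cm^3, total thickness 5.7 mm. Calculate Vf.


Vf = n * FAW / (rho_f * h * 1000) = 24 * 278 / (2.4 * 5.7 * 1000) = 0.4877

0.4877


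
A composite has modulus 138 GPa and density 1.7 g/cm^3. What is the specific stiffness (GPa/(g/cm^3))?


Specific stiffness = E/rho = 138/1.7 = 81.2 GPa/(g/cm^3)

81.2 GPa/(g/cm^3)


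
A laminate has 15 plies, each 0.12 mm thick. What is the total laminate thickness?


h = n * t_ply = 15 * 0.12 = 1.8 mm

1.8 mm


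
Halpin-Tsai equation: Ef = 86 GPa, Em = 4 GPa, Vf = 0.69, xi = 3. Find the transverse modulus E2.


eta = (Ef/Em - 1)/(Ef/Em + xi) = (21.5 - 1)/(21.5 + 3) = 0.8367
E2 = Em*(1+xi*eta*Vf)/(1-eta*Vf) = 25.86 GPa

25.86 GPa


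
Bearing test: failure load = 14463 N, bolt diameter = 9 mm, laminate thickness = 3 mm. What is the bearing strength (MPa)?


sigma_br = F/(d*h) = 14463/(9*3) = 535.7 MPa

535.7 MPa


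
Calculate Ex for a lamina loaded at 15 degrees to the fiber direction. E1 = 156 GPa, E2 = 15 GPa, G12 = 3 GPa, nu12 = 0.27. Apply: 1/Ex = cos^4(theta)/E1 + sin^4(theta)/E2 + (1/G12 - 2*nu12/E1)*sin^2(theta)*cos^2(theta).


cos^4(15) = 0.870513, sin^4(15) = 0.004487, sin^2(15)*cos^2(15) = 0.0625
1/G12 - 2*nu12/E1 = 1/3 - 2*0.27/156 = 0.329872 GPa^-1
1/Ex = 0.870513/156 + 0.004487/15 + 0.329872*0.0625 = 0.0264964 GPa^-1
Ex = 37.74 GPa

37.74 GPa


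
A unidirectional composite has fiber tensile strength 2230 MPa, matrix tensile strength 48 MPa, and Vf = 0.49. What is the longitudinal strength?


sigma_1 = sigma_f*Vf + sigma_m*(1-Vf) = 2230*0.49 + 48*0.51 = 1117.2 MPa

1117.2 MPa


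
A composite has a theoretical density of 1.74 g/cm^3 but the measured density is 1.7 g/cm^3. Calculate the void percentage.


Void% = (rho_theo - rho_actual)/rho_theo * 100 = (1.74 - 1.7)/1.74 * 100 = 2.3%

2.3%


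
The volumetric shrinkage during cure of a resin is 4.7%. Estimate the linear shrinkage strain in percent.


Linear shrinkage ≈ vol_shrink/3 = 4.7/3 = 1.567%

1.567%


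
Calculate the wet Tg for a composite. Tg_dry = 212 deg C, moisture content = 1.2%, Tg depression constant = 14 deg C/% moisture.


Tg_wet = Tg_dry - k*moisture = 212 - 14*1.2 = 195.2 deg C

195.2 deg C


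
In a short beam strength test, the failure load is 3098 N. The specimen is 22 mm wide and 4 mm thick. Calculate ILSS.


ILSS = 3F/(4bh) = 3*3098/(4*22*4) = 26.4 MPa

26.4 MPa


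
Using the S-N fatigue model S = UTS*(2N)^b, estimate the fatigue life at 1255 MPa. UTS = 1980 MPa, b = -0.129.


N = 0.5 * (S/UTS)^(1/b) = 0.5 * (1255/1980)^(1/-0.129) = 17.1404 cycles

17.1404 cycles


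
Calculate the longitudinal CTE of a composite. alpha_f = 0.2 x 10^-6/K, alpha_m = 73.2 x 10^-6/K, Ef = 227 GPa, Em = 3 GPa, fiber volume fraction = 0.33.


E1 = Ef*Vf + Em*(1-Vf) = 76.92
alpha_1 = (alpha_f*Ef*Vf + alpha_m*Em*(1-Vf))/E1 = 2.11 x 10^-6/K

2.11 x 10^-6/K


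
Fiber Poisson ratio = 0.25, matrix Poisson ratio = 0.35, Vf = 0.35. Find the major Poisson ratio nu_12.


nu_12 = nu_f*Vf + nu_m*(1-Vf) = 0.25*0.35 + 0.35*0.65 = 0.315

0.315


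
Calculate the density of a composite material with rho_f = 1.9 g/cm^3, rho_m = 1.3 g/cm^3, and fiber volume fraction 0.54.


rho_c = rho_f*Vf + rho_m*(1-Vf) = 1.9*0.54 + 1.3*0.46 = 1.624 g/cm^3

1.624 g/cm^3


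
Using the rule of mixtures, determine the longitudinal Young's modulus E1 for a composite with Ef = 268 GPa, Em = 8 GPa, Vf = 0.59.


E1 = Ef*Vf + Em*(1-Vf) = 268*0.59 + 8*0.41 = 161.4 GPa

161.4 GPa


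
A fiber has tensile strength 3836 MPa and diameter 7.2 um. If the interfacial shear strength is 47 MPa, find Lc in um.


Lc = sigma_f * d / (2 * tau_i) = 3836 * 7.2 / (2 * 47) = 293.8 um

293.8 um


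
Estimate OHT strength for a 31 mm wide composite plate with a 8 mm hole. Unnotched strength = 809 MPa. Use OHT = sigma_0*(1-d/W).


OHT = sigma_0*(1-d/W) = 809*(1-8/31) = 600.2 MPa

600.2 MPa


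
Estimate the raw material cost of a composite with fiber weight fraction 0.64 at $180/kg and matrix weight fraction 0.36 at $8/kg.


Cost = cost_f*Wf + cost_m*Wm = 180*0.64 + 8*0.36 = $118.08/kg

$118.08/kg


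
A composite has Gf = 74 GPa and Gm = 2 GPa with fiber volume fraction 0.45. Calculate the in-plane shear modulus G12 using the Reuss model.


1/G12 = Vf/Gf + (1-Vf)/Gm = 0.45/74 + 0.55/2
G12 = 3.56 GPa

3.56 GPa


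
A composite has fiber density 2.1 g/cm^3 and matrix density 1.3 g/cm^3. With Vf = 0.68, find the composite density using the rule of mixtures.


rho_c = rho_f*Vf + rho_m*(1-Vf) = 2.1*0.68 + 1.3*0.32 = 1.844 g/cm^3

1.844 g/cm^3


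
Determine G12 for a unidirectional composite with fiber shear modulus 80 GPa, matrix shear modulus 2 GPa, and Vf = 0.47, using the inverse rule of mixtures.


1/G12 = Vf/Gf + (1-Vf)/Gm = 0.47/80 + 0.53/2
G12 = 3.69 GPa

3.69 GPa


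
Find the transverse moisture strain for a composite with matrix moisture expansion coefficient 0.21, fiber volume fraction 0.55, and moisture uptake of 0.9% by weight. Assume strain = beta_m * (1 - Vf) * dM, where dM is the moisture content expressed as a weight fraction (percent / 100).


dM = 0.9/100 = 0.009
strain = beta_m * (1-Vf) * dM = 0.21 * 0.45 * 0.009 = 0.0008505

0.0008505


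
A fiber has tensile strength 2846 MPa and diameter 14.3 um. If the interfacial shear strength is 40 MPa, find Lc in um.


Lc = sigma_f * d / (2 * tau_i) = 2846 * 14.3 / (2 * 40) = 508.7 um

508.7 um


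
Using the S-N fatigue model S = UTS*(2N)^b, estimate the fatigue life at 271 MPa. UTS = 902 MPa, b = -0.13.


N = 0.5 * (S/UTS)^(1/b) = 0.5 * (271/902)^(1/-0.13) = 5202.1108 cycles

5202.1108 cycles


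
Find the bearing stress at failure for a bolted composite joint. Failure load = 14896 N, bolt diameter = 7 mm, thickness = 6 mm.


sigma_br = F/(d*h) = 14896/(7*6) = 354.7 MPa

354.7 MPa


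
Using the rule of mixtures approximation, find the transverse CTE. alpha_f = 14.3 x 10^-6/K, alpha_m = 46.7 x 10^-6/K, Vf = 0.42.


alpha_2 = alpha_f*Vf + alpha_m*(1-Vf) = 14.3*0.42 + 46.7*0.58 = 33.1 x 10^-6/K

33.1 x 10^-6/K


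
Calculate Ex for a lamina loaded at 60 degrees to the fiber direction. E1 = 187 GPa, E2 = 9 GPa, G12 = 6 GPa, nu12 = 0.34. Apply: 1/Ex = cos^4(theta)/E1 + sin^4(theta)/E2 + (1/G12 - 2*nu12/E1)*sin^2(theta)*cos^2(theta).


cos^4(60) = 0.0625, sin^4(60) = 0.5625, sin^2(60)*cos^2(60) = 0.1875
1/G12 - 2*nu12/E1 = 1/6 - 2*0.34/187 = 0.16303 GPa^-1
1/Ex = 0.0625/187 + 0.5625/9 + 0.16303*0.1875 = 0.0934024 GPa^-1
Ex = 10.71 GPa

10.71 GPa


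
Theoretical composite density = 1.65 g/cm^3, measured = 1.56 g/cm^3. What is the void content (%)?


Void% = (rho_theo - rho_actual)/rho_theo * 100 = (1.65 - 1.56)/1.65 * 100 = 5.45%

5.45%


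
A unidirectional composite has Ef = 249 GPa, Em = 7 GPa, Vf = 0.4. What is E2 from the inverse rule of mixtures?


1/E2 = Vf/Ef + (1-Vf)/Em = 0.4/249 + 0.6/7
E2 = 11.45 GPa

11.45 GPa


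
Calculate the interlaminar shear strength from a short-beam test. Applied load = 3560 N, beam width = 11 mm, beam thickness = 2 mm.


ILSS = 3F/(4bh) = 3*3560/(4*11*2) = 121.36 MPa

121.36 MPa


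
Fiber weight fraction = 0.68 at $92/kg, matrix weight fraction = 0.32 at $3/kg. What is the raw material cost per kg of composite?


Cost = cost_f*Wf + cost_m*Wm = 92*0.68 + 3*0.32 = $63.52/kg

$63.52/kg


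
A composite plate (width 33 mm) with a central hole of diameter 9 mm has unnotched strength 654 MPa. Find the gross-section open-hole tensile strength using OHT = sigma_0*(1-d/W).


OHT = sigma_0*(1-d/W) = 654*(1-9/33) = 475.6 MPa

475.6 MPa


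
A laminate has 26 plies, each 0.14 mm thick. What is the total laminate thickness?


h = n * t_ply = 26 * 0.14 = 3.64 mm

3.64 mm


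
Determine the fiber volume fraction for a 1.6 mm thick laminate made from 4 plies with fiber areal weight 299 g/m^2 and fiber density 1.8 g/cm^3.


Vf = n * FAW / (rho_f * h * 1000) = 4 * 299 / (1.8 * 1.6 * 1000) = 0.4153

0.4153


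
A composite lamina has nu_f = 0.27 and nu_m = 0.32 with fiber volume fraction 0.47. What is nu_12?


nu_12 = nu_f*Vf + nu_m*(1-Vf) = 0.27*0.47 + 0.32*0.53 = 0.2965

0.2965


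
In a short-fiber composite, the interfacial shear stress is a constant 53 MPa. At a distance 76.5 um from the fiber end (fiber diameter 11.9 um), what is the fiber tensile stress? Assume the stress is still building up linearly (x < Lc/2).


Force balance: sigma_f * (pi*d^2/4) = tau * (pi*d) * x  ->  sigma_f = 4 * tau * x / d
sigma_f = 4 * 53 * 76.5 / 11.9 = 1362.9 MPa

1362.9 MPa


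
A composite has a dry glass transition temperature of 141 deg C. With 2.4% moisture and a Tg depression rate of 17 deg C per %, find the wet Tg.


Tg_wet = Tg_dry - k*moisture = 141 - 17*2.4 = 100.2 deg C

100.2 deg C


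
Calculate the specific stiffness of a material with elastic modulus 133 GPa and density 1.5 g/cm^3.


Specific stiffness = E/rho = 133/1.5 = 88.7 GPa/(g/cm^3)

88.7 GPa/(g/cm^3)


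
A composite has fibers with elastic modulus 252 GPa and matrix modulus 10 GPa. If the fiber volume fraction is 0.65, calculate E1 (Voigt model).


E1 = Ef*Vf + Em*(1-Vf) = 252*0.65 + 10*0.35 = 167.3 GPa

167.3 GPa


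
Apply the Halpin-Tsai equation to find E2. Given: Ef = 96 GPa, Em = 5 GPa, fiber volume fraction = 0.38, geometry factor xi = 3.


eta = (Ef/Em - 1)/(Ef/Em + xi) = (19.2 - 1)/(19.2 + 3) = 0.8198
E2 = Em*(1+xi*eta*Vf)/(1-eta*Vf) = 14.05 GPa

14.05 GPa


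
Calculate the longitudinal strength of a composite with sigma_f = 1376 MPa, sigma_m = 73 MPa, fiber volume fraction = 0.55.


sigma_1 = sigma_f*Vf + sigma_m*(1-Vf) = 1376*0.55 + 73*0.45 = 789.7 MPa

789.7 MPa


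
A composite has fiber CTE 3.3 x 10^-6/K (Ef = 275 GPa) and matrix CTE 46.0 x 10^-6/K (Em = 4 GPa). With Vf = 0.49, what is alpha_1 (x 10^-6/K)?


E1 = Ef*Vf + Em*(1-Vf) = 136.79
alpha_1 = (alpha_f*Ef*Vf + alpha_m*Em*(1-Vf))/E1 = 3.94 x 10^-6/K

3.94 x 10^-6/K


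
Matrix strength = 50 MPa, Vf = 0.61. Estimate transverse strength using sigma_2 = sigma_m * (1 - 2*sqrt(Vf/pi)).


factor = 1 - 2*sqrt(0.61/pi) = 0.1187
sigma_2 = 50 * 0.1187 = 5.94 MPa

5.94 MPa


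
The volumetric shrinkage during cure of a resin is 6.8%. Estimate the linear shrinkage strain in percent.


Linear shrinkage ≈ vol_shrink/3 = 6.8/3 = 2.267%

2.267%


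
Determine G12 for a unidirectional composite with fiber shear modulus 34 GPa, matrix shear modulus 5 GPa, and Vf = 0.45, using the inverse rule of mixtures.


1/G12 = Vf/Gf + (1-Vf)/Gm = 0.45/34 + 0.55/5
G12 = 8.11 GPa

8.11 GPa


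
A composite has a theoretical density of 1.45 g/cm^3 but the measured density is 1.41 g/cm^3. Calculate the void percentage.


Void% = (rho_theo - rho_actual)/rho_theo * 100 = (1.45 - 1.41)/1.45 * 100 = 2.76%

2.76%


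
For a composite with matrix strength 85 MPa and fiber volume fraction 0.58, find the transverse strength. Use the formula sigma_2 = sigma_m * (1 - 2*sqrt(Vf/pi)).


factor = 1 - 2*sqrt(0.58/pi) = 0.1407
sigma_2 = 85 * 0.1407 = 11.96 MPa

11.96 MPa


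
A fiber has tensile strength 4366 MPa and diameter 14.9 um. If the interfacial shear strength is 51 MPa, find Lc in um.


Lc = sigma_f * d / (2 * tau_i) = 4366 * 14.9 / (2 * 51) = 637.8 um

637.8 um


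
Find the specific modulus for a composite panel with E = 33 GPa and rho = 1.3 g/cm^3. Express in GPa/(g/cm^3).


Specific stiffness = E/rho = 33/1.3 = 25.4 GPa/(g/cm^3)

25.4 GPa/(g/cm^3)


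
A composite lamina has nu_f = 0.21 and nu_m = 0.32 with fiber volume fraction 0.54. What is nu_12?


nu_12 = nu_f*Vf + nu_m*(1-Vf) = 0.21*0.54 + 0.32*0.46 = 0.2606

0.2606


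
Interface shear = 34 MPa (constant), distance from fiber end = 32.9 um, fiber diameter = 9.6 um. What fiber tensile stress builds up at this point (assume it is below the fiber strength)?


Force balance: sigma_f * (pi*d^2/4) = tau * (pi*d) * x  ->  sigma_f = 4 * tau * x / d
sigma_f = 4 * 34 * 32.9 / 9.6 = 466.1 MPa

466.1 MPa


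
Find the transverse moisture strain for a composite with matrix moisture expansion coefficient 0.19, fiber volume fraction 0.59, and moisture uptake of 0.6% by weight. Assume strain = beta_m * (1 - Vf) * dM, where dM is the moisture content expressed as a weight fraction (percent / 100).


dM = 0.6/100 = 0.006
strain = beta_m * (1-Vf) * dM = 0.19 * 0.41 * 0.006 = 0.0004674

0.0004674


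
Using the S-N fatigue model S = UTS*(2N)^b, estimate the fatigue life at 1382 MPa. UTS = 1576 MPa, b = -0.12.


N = 0.5 * (S/UTS)^(1/b) = 0.5 * (1382/1576)^(1/-0.12) = 1.4941 cycles

1.4941 cycles


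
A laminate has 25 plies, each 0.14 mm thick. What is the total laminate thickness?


h = n * t_ply = 25 * 0.14 = 3.5 mm

3.5 mm


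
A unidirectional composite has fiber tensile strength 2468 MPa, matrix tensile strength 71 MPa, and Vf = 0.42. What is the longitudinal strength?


sigma_1 = sigma_f*Vf + sigma_m*(1-Vf) = 2468*0.42 + 71*0.58 = 1077.7 MPa

1077.7 MPa


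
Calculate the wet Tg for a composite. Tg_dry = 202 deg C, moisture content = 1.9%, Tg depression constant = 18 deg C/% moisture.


Tg_wet = Tg_dry - k*moisture = 202 - 18*1.9 = 167.8 deg C

167.8 deg C


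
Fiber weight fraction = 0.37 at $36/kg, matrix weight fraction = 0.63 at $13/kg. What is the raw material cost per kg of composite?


Cost = cost_f*Wf + cost_m*Wm = 36*0.37 + 13*0.63 = $21.51/kg

$21.51/kg


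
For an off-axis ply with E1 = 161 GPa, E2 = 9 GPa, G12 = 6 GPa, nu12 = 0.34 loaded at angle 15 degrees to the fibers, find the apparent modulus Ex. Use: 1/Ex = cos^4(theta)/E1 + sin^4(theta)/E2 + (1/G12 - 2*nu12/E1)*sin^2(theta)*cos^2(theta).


cos^4(15) = 0.870513, sin^4(15) = 0.004487, sin^2(15)*cos^2(15) = 0.0625
1/G12 - 2*nu12/E1 = 1/6 - 2*0.34/161 = 0.162443 GPa^-1
1/Ex = 0.870513/161 + 0.004487/9 + 0.162443*0.0625 = 0.0160582 GPa^-1
Ex = 62.27 GPa

62.27 GPa


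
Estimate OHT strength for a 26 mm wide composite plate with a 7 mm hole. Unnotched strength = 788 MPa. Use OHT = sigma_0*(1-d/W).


OHT = sigma_0*(1-d/W) = 788*(1-7/26) = 575.8 MPa

575.8 MPa


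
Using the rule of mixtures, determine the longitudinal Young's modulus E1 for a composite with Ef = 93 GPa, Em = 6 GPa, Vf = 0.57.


E1 = Ef*Vf + Em*(1-Vf) = 93*0.57 + 6*0.43 = 55.59 GPa

55.59 GPa


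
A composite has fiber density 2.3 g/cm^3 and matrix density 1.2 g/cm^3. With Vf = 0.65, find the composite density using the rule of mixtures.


rho_c = rho_f*Vf + rho_m*(1-Vf) = 2.3*0.65 + 1.2*0.35 = 1.915 g/cm^3

1.915 g/cm^3


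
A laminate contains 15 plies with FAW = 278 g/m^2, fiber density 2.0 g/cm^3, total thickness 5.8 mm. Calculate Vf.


Vf = n * FAW / (rho_f * h * 1000) = 15 * 278 / (2.0 * 5.8 * 1000) = 0.3595

0.3595


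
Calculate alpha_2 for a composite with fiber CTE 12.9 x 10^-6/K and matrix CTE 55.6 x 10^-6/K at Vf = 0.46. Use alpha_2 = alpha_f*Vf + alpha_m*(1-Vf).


alpha_2 = alpha_f*Vf + alpha_m*(1-Vf) = 12.9*0.46 + 55.6*0.54 = 36.0 x 10^-6/K

36.0 x 10^-6/K


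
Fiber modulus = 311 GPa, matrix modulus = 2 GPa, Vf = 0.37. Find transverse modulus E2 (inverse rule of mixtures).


1/E2 = Vf/Ef + (1-Vf)/Em = 0.37/311 + 0.63/2
E2 = 3.16 GPa

3.16 GPa


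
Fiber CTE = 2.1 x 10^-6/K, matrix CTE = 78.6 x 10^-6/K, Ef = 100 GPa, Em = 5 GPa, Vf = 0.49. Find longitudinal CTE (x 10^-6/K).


E1 = Ef*Vf + Em*(1-Vf) = 51.55
alpha_1 = (alpha_f*Ef*Vf + alpha_m*Em*(1-Vf))/E1 = 5.88 x 10^-6/K

5.88 x 10^-6/K


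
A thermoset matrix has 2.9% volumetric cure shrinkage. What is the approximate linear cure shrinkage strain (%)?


Linear shrinkage ≈ vol_shrink/3 = 2.9/3 = 0.967%

0.967%


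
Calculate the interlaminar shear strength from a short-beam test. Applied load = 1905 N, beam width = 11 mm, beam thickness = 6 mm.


ILSS = 3F/(4bh) = 3*1905/(4*11*6) = 21.65 MPa

21.65 MPa


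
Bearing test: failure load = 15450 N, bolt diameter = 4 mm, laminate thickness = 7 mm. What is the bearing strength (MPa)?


sigma_br = F/(d*h) = 15450/(4*7) = 551.8 MPa

551.8 MPa


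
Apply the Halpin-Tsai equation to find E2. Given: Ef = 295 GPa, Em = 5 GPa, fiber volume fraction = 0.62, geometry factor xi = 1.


eta = (Ef/Em - 1)/(Ef/Em + xi) = (59.0 - 1)/(59.0 + 1) = 0.9667
E2 = Em*(1+xi*eta*Vf)/(1-eta*Vf) = 19.96 GPa

19.96 GPa


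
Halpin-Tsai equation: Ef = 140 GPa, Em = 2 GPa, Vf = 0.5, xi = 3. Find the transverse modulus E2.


eta = (Ef/Em - 1)/(Ef/Em + xi) = (70.0 - 1)/(70.0 + 3) = 0.9452
E2 = Em*(1+xi*eta*Vf)/(1-eta*Vf) = 9.17 GPa

9.17 GPa


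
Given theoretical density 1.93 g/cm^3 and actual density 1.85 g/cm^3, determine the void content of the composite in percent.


Void% = (rho_theo - rho_actual)/rho_theo * 100 = (1.93 - 1.85)/1.93 * 100 = 4.15%

4.15%


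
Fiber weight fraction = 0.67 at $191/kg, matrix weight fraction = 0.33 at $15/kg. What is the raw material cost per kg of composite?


Cost = cost_f*Wf + cost_m*Wm = 191*0.67 + 15*0.33 = $132.92/kg

$132.92/kg


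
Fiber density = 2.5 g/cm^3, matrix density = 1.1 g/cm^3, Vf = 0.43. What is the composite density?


rho_c = rho_f*Vf + rho_m*(1-Vf) = 2.5*0.43 + 1.1*0.57 = 1.702 g/cm^3

1.702 g/cm^3


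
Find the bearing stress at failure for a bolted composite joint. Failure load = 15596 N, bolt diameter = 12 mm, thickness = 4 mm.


sigma_br = F/(d*h) = 15596/(12*4) = 324.9 MPa

324.9 MPa


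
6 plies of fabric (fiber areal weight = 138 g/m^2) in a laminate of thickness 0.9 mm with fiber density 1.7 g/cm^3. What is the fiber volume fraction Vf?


Vf = n * FAW / (rho_f * h * 1000) = 6 * 138 / (1.7 * 0.9 * 1000) = 0.5412

0.5412


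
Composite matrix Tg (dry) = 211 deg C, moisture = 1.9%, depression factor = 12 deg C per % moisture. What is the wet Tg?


Tg_wet = Tg_dry - k*moisture = 211 - 12*1.9 = 188.2 deg C

188.2 deg C


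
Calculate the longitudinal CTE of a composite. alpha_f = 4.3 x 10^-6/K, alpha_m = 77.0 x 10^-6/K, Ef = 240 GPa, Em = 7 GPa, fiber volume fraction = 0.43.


E1 = Ef*Vf + Em*(1-Vf) = 107.19
alpha_1 = (alpha_f*Ef*Vf + alpha_m*Em*(1-Vf))/E1 = 7.01 x 10^-6/K

7.01 x 10^-6/K


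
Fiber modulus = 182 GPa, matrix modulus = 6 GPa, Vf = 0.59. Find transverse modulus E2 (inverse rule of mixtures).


1/E2 = Vf/Ef + (1-Vf)/Em = 0.59/182 + 0.41/6
E2 = 13.97 GPa

13.97 GPa


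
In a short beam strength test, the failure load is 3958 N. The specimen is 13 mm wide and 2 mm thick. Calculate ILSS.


ILSS = 3F/(4bh) = 3*3958/(4*13*2) = 114.17 MPa

114.17 MPa


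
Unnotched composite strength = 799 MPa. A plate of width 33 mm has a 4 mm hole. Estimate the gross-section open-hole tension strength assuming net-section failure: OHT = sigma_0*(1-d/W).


OHT = sigma_0*(1-d/W) = 799*(1-4/33) = 702.2 MPa

702.2 MPa


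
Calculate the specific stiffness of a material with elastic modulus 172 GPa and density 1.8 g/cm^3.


Specific stiffness = E/rho = 172/1.8 = 95.6 GPa/(g/cm^3)

95.6 GPa/(g/cm^3)


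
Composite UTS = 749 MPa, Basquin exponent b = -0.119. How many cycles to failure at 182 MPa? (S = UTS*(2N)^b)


N = 0.5 * (S/UTS)^(1/b) = 0.5 * (182/749)^(1/-0.119) = 72791.8671 cycles

72791.8671 cycles


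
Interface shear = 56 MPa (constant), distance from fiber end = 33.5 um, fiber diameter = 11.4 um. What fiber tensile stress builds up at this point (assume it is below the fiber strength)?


Force balance: sigma_f * (pi*d^2/4) = tau * (pi*d) * x  ->  sigma_f = 4 * tau * x / d
sigma_f = 4 * 56 * 33.5 / 11.4 = 658.2 MPa

658.2 MPa


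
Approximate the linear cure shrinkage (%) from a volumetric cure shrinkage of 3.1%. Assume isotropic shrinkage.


Linear shrinkage ≈ vol_shrink/3 = 3.1/3 = 1.033%

1.033%


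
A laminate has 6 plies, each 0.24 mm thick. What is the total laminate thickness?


h = n * t_ply = 6 * 0.24 = 1.44 mm

1.44 mm


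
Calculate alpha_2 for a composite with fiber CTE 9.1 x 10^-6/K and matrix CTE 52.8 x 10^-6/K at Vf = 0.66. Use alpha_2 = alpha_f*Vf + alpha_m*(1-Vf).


alpha_2 = alpha_f*Vf + alpha_m*(1-Vf) = 9.1*0.66 + 52.8*0.34 = 24.0 x 10^-6/K

24.0 x 10^-6/K


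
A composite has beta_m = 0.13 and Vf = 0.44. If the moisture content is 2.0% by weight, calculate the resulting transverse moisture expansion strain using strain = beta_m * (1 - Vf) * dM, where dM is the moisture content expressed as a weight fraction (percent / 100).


dM = 2.0/100 = 0.02
strain = beta_m * (1-Vf) * dM = 0.13 * 0.56 * 0.02 = 0.001456

0.001456


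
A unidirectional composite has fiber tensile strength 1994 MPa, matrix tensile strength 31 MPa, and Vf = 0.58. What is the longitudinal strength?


sigma_1 = sigma_f*Vf + sigma_m*(1-Vf) = 1994*0.58 + 31*0.42 = 1169.5 MPa

1169.5 MPa


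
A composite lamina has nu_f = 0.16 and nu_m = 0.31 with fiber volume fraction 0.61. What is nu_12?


nu_12 = nu_f*Vf + nu_m*(1-Vf) = 0.16*0.61 + 0.31*0.39 = 0.2185

0.2185


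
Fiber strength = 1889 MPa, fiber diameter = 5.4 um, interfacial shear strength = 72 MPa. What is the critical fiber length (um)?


Lc = sigma_f * d / (2 * tau_i) = 1889 * 5.4 / (2 * 72) = 70.8 um

70.8 um


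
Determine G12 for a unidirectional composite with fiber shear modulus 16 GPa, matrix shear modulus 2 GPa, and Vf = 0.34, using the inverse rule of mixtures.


1/G12 = Vf/Gf + (1-Vf)/Gm = 0.34/16 + 0.66/2
G12 = 2.85 GPa

2.85 GPa


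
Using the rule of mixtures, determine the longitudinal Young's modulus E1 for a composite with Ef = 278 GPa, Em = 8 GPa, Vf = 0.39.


E1 = Ef*Vf + Em*(1-Vf) = 278*0.39 + 8*0.61 = 113.3 GPa

113.3 GPa


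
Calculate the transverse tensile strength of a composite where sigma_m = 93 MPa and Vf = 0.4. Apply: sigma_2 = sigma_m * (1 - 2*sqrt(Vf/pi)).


factor = 1 - 2*sqrt(0.4/pi) = 0.2864
sigma_2 = 93 * 0.2864 = 26.63 MPa

26.63 MPa


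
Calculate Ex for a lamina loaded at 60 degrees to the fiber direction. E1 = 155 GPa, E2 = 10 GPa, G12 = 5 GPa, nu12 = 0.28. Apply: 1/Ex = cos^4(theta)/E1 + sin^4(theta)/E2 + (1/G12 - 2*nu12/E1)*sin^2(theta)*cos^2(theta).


cos^4(60) = 0.0625, sin^4(60) = 0.5625, sin^2(60)*cos^2(60) = 0.1875
1/G12 - 2*nu12/E1 = 1/5 - 2*0.28/155 = 0.196387 GPa^-1
1/Ex = 0.0625/155 + 0.5625/10 + 0.196387*0.1875 = 0.0934758 GPa^-1
Ex = 10.7 GPa

10.7 GPa


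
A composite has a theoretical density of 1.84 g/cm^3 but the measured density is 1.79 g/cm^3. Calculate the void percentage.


Void% = (rho_theo - rho_actual)/rho_theo * 100 = (1.84 - 1.79)/1.84 * 100 = 2.72%

2.72%


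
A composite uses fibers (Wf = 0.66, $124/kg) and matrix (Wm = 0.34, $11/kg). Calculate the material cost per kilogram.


Cost = cost_f*Wf + cost_m*Wm = 124*0.66 + 11*0.34 = $85.58/kg

$85.58/kg


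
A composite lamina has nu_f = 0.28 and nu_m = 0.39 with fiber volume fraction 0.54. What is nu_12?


nu_12 = nu_f*Vf + nu_m*(1-Vf) = 0.28*0.54 + 0.39*0.46 = 0.3306

0.3306


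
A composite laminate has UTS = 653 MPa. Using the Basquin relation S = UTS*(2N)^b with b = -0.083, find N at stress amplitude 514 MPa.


N = 0.5 * (S/UTS)^(1/b) = 0.5 * (514/653)^(1/-0.083) = 8.9409 cycles

8.9409 cycles


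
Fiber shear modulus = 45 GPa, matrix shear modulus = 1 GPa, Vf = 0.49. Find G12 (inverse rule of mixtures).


1/G12 = Vf/Gf + (1-Vf)/Gm = 0.49/45 + 0.51/1
G12 = 1.92 GPa

1.92 GPa


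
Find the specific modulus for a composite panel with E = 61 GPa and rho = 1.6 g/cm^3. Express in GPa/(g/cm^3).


Specific stiffness = E/rho = 61/1.6 = 38.1 GPa/(g/cm^3)

38.1 GPa/(g/cm^3)


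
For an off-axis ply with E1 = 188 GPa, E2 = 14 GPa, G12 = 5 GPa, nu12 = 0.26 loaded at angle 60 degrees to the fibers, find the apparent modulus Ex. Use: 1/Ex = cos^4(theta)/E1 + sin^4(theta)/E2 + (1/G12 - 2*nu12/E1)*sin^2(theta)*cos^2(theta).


cos^4(60) = 0.0625, sin^4(60) = 0.5625, sin^2(60)*cos^2(60) = 0.1875
1/G12 - 2*nu12/E1 = 1/5 - 2*0.26/188 = 0.197234 GPa^-1
1/Ex = 0.0625/188 + 0.5625/14 + 0.197234*0.1875 = 0.0774924 GPa^-1
Ex = 12.9 GPa

12.9 GPa


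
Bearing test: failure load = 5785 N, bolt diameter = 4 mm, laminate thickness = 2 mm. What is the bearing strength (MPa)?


sigma_br = F/(d*h) = 5785/(4*2) = 723.1 MPa

723.1 MPa


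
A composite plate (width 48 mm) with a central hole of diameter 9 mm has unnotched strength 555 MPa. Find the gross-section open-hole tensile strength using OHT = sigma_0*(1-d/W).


OHT = sigma_0*(1-d/W) = 555*(1-9/48) = 450.9 MPa

450.9 MPa


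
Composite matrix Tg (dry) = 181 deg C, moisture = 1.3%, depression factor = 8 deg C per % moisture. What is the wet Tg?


Tg_wet = Tg_dry - k*moisture = 181 - 8*1.3 = 170.6 deg C

170.6 deg C


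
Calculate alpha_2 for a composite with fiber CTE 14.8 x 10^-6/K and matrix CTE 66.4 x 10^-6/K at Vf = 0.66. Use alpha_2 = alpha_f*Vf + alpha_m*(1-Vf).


alpha_2 = alpha_f*Vf + alpha_m*(1-Vf) = 14.8*0.66 + 66.4*0.34 = 32.3 x 10^-6/K

32.3 x 10^-6/K


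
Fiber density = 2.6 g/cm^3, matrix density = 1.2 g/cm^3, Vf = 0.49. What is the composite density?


rho_c = rho_f*Vf + rho_m*(1-Vf) = 2.6*0.49 + 1.2*0.51 = 1.886 g/cm^3

1.886 g/cm^3


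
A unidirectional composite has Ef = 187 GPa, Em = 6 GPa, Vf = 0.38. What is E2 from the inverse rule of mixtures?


1/E2 = Vf/Ef + (1-Vf)/Em = 0.38/187 + 0.62/6
E2 = 9.49 GPa

9.49 GPa


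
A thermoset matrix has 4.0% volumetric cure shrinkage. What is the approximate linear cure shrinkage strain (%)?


Linear shrinkage ≈ vol_shrink/3 = 4.0/3 = 1.333%

1.333%


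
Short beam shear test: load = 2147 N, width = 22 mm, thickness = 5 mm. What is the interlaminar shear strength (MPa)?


ILSS = 3F/(4bh) = 3*2147/(4*22*5) = 14.64 MPa

14.64 MPa


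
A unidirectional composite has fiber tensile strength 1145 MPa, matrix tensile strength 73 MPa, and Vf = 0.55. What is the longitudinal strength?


sigma_1 = sigma_f*Vf + sigma_m*(1-Vf) = 1145*0.55 + 73*0.45 = 662.6 MPa

662.6 MPa


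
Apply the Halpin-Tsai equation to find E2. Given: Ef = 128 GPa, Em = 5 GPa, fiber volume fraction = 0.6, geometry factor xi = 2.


eta = (Ef/Em - 1)/(Ef/Em + xi) = (25.6 - 1)/(25.6 + 2) = 0.8913
E2 = Em*(1+xi*eta*Vf)/(1-eta*Vf) = 22.24 GPa

22.24 GPa


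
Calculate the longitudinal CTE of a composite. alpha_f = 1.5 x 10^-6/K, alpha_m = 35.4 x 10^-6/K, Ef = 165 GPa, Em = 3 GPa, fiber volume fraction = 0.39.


E1 = Ef*Vf + Em*(1-Vf) = 66.18
alpha_1 = (alpha_f*Ef*Vf + alpha_m*Em*(1-Vf))/E1 = 2.44 x 10^-6/K

2.44 x 10^-6/K


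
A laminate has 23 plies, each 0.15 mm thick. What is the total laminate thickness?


h = n * t_ply = 23 * 0.15 = 3.45 mm

3.45 mm


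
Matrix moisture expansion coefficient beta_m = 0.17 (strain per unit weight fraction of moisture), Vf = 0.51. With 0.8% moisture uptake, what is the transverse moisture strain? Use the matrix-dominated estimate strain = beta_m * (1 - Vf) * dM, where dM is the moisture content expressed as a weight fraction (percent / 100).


dM = 0.8/100 = 0.008
strain = beta_m * (1-Vf) * dM = 0.17 * 0.49 * 0.008 = 0.0006664

0.0006664


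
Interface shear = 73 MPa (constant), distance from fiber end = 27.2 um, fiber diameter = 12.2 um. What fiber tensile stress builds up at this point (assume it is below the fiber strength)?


Force balance: sigma_f * (pi*d^2/4) = tau * (pi*d) * x  ->  sigma_f = 4 * tau * x / d
sigma_f = 4 * 73 * 27.2 / 12.2 = 651.0 MPa

651.0 MPa
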